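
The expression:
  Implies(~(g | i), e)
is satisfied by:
  {i: True, e: True, g: True}
  {i: True, e: True, g: False}
  {i: True, g: True, e: False}
  {i: True, g: False, e: False}
  {e: True, g: True, i: False}
  {e: True, g: False, i: False}
  {g: True, e: False, i: False}


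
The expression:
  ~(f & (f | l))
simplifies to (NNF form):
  ~f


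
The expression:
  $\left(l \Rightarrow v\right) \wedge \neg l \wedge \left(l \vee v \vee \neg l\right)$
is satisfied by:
  {l: False}


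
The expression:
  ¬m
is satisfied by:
  {m: False}


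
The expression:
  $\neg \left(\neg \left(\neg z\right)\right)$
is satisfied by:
  {z: False}


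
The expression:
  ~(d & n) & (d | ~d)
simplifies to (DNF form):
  ~d | ~n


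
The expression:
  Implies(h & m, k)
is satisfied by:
  {k: True, h: False, m: False}
  {h: False, m: False, k: False}
  {k: True, m: True, h: False}
  {m: True, h: False, k: False}
  {k: True, h: True, m: False}
  {h: True, k: False, m: False}
  {k: True, m: True, h: True}


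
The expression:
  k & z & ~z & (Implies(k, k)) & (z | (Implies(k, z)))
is never true.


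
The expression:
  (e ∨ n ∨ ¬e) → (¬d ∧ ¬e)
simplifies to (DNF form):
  ¬d ∧ ¬e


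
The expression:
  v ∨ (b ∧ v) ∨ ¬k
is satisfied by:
  {v: True, k: False}
  {k: False, v: False}
  {k: True, v: True}


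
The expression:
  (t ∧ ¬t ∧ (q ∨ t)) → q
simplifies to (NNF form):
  True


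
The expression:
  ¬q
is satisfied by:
  {q: False}


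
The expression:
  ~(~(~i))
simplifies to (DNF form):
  ~i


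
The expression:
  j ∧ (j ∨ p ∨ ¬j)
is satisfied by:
  {j: True}


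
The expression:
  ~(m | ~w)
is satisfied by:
  {w: True, m: False}


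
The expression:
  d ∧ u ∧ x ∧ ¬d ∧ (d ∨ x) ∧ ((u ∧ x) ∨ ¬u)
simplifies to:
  False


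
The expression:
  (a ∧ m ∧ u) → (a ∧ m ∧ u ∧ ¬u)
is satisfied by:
  {u: False, m: False, a: False}
  {a: True, u: False, m: False}
  {m: True, u: False, a: False}
  {a: True, m: True, u: False}
  {u: True, a: False, m: False}
  {a: True, u: True, m: False}
  {m: True, u: True, a: False}


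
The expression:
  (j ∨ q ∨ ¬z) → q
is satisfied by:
  {q: True, z: True, j: False}
  {q: True, j: False, z: False}
  {q: True, z: True, j: True}
  {q: True, j: True, z: False}
  {z: True, j: False, q: False}


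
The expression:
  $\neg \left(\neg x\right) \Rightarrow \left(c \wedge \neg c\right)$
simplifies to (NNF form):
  $\neg x$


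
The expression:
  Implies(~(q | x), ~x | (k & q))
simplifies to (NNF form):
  True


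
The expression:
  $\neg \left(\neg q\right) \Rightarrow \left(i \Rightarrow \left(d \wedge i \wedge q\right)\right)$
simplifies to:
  $d \vee \neg i \vee \neg q$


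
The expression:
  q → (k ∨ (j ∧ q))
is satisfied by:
  {k: True, j: True, q: False}
  {k: True, j: False, q: False}
  {j: True, k: False, q: False}
  {k: False, j: False, q: False}
  {k: True, q: True, j: True}
  {k: True, q: True, j: False}
  {q: True, j: True, k: False}


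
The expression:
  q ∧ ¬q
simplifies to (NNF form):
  False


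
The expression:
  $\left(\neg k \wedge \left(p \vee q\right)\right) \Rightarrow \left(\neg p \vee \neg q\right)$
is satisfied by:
  {k: True, p: False, q: False}
  {p: False, q: False, k: False}
  {k: True, q: True, p: False}
  {q: True, p: False, k: False}
  {k: True, p: True, q: False}
  {p: True, k: False, q: False}
  {k: True, q: True, p: True}


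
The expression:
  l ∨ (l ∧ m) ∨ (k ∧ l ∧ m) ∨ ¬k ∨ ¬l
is always true.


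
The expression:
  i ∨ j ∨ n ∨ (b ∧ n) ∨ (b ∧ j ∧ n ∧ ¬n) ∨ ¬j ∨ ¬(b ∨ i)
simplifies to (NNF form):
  True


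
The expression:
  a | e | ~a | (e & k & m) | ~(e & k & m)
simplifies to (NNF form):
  True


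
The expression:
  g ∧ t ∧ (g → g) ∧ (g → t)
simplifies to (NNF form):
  g ∧ t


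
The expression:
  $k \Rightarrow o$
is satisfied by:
  {o: True, k: False}
  {k: False, o: False}
  {k: True, o: True}


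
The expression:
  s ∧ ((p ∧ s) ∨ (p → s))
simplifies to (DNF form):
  s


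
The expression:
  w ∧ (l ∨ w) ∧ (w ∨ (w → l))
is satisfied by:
  {w: True}


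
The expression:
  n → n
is always true.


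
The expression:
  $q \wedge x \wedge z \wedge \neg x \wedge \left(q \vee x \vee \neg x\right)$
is never true.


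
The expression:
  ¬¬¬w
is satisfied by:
  {w: False}


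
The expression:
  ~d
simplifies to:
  ~d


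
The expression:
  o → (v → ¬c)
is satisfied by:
  {v: False, o: False, c: False}
  {c: True, v: False, o: False}
  {o: True, v: False, c: False}
  {c: True, o: True, v: False}
  {v: True, c: False, o: False}
  {c: True, v: True, o: False}
  {o: True, v: True, c: False}


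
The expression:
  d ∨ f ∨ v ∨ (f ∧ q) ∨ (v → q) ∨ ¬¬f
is always true.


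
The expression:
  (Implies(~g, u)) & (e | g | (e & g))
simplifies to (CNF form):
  (e | g) & (g | u)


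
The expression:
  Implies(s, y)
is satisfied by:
  {y: True, s: False}
  {s: False, y: False}
  {s: True, y: True}


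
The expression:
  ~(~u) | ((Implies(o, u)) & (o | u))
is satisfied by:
  {u: True}


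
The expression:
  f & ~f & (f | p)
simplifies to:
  False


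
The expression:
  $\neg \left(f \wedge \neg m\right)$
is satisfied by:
  {m: True, f: False}
  {f: False, m: False}
  {f: True, m: True}


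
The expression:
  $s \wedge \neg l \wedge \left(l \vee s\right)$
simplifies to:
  $s \wedge \neg l$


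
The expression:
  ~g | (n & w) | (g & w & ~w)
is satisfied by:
  {n: True, w: True, g: False}
  {n: True, w: False, g: False}
  {w: True, n: False, g: False}
  {n: False, w: False, g: False}
  {n: True, g: True, w: True}


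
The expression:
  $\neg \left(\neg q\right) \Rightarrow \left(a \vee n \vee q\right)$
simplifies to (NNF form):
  $\text{True}$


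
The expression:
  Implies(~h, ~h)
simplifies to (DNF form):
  True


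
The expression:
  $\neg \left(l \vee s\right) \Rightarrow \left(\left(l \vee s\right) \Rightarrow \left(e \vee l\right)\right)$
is always true.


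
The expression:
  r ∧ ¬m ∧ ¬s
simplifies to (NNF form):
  r ∧ ¬m ∧ ¬s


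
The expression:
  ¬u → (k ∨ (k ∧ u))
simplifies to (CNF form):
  k ∨ u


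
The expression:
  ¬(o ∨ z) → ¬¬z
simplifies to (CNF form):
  o ∨ z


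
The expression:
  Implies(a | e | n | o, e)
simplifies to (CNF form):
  (e | ~a) & (e | ~n) & (e | ~o)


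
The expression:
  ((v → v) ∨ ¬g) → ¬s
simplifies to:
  ¬s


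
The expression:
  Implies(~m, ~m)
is always true.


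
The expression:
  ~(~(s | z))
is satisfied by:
  {z: True, s: True}
  {z: True, s: False}
  {s: True, z: False}


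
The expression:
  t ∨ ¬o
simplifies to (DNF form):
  t ∨ ¬o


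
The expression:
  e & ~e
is never true.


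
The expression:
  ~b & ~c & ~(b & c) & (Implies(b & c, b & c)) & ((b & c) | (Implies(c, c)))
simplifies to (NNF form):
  ~b & ~c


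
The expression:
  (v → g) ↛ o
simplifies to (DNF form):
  (g ∧ ¬o) ∨ (¬o ∧ ¬v)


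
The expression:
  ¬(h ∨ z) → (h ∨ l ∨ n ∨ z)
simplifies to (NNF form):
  h ∨ l ∨ n ∨ z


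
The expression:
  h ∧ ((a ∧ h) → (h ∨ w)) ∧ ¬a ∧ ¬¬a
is never true.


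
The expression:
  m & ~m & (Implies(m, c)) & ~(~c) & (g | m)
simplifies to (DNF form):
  False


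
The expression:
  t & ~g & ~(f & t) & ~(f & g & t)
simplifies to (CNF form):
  t & ~f & ~g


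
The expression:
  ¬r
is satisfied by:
  {r: False}


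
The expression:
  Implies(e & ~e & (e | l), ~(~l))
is always true.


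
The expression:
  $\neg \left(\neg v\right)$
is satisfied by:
  {v: True}


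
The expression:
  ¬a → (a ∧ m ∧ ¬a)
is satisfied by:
  {a: True}


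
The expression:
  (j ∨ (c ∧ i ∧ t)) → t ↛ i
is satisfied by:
  {c: False, t: False, j: False, i: False}
  {i: True, c: False, t: False, j: False}
  {t: True, i: False, c: False, j: False}
  {i: True, t: True, c: False, j: False}
  {c: True, i: False, t: False, j: False}
  {i: True, c: True, t: False, j: False}
  {t: True, c: True, i: False, j: False}
  {j: True, t: True, i: False, c: False}
  {j: True, t: True, c: True, i: False}


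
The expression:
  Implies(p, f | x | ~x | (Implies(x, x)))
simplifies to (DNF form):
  True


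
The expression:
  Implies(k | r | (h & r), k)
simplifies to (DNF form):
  k | ~r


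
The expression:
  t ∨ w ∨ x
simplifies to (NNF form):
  t ∨ w ∨ x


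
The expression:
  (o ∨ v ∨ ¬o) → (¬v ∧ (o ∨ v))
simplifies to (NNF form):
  o ∧ ¬v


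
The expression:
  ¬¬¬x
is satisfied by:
  {x: False}


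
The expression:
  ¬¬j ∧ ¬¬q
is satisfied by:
  {j: True, q: True}


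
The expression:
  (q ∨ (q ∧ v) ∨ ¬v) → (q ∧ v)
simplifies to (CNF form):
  v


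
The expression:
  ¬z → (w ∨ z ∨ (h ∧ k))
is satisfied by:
  {k: True, z: True, w: True, h: True}
  {k: True, z: True, w: True, h: False}
  {z: True, w: True, h: True, k: False}
  {z: True, w: True, h: False, k: False}
  {k: True, z: True, h: True, w: False}
  {k: True, z: True, h: False, w: False}
  {z: True, h: True, w: False, k: False}
  {z: True, h: False, w: False, k: False}
  {k: True, w: True, h: True, z: False}
  {k: True, w: True, h: False, z: False}
  {w: True, h: True, z: False, k: False}
  {w: True, z: False, h: False, k: False}
  {k: True, h: True, z: False, w: False}


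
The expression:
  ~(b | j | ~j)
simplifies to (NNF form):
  False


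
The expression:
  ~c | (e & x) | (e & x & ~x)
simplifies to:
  ~c | (e & x)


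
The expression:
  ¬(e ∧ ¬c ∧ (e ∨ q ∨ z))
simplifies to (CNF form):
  c ∨ ¬e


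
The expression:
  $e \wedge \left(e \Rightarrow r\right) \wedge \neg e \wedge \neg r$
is never true.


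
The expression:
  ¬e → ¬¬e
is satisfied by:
  {e: True}


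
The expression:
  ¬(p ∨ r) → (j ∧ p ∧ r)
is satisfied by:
  {r: True, p: True}
  {r: True, p: False}
  {p: True, r: False}


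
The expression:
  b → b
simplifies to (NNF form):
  True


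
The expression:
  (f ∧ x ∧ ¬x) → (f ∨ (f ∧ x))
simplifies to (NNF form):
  True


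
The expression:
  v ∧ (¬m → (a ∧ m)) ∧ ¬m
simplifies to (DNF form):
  False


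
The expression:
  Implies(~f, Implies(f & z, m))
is always true.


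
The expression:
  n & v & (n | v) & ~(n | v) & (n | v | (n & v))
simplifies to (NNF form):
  False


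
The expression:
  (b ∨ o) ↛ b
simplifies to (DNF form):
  o ∧ ¬b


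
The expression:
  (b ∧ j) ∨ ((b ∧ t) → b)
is always true.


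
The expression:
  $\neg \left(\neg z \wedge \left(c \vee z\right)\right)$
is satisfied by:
  {z: True, c: False}
  {c: False, z: False}
  {c: True, z: True}


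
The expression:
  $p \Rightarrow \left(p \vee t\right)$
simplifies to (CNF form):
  $\text{True}$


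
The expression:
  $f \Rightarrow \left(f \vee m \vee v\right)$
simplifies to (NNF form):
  $\text{True}$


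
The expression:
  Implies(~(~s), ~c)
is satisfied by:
  {s: False, c: False}
  {c: True, s: False}
  {s: True, c: False}


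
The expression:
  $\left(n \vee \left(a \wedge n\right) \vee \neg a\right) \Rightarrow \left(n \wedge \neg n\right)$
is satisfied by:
  {a: True, n: False}


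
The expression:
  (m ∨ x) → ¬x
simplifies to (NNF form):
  ¬x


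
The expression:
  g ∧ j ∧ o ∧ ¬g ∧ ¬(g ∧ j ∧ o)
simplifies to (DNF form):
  False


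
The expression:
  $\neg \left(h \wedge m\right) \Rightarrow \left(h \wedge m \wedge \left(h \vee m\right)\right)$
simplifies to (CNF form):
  $h \wedge m$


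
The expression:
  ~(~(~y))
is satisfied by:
  {y: False}


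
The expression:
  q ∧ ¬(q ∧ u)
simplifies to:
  q ∧ ¬u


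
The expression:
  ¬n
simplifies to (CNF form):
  ¬n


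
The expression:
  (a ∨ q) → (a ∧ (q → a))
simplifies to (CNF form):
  a ∨ ¬q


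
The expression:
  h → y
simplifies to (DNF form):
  y ∨ ¬h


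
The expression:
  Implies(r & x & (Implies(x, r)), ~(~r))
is always true.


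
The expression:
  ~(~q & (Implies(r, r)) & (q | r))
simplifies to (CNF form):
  q | ~r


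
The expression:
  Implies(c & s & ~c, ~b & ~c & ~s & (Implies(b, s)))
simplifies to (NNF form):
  True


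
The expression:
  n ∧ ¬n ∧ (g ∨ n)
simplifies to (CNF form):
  False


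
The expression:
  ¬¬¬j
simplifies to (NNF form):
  ¬j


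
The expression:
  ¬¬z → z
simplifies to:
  True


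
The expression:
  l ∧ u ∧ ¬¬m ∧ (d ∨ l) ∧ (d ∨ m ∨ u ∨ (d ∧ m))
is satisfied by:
  {m: True, u: True, l: True}


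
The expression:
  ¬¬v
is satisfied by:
  {v: True}


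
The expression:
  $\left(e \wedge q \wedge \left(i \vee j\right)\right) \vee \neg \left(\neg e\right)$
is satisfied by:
  {e: True}


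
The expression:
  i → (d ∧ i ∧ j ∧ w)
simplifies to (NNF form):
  (d ∧ j ∧ w) ∨ ¬i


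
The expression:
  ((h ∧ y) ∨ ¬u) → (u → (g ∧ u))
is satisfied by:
  {g: True, h: False, u: False, y: False}
  {g: False, h: False, u: False, y: False}
  {y: True, g: True, h: False, u: False}
  {y: True, g: False, h: False, u: False}
  {g: True, u: True, y: False, h: False}
  {u: True, y: False, h: False, g: False}
  {y: True, u: True, g: True, h: False}
  {y: True, u: True, g: False, h: False}
  {g: True, h: True, y: False, u: False}
  {h: True, y: False, u: False, g: False}
  {g: True, y: True, h: True, u: False}
  {y: True, h: True, g: False, u: False}
  {g: True, u: True, h: True, y: False}
  {u: True, h: True, y: False, g: False}
  {y: True, u: True, h: True, g: True}


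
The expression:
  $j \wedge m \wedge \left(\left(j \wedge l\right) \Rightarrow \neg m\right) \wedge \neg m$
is never true.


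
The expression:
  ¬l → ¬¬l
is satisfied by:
  {l: True}


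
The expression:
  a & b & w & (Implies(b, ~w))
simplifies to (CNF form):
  False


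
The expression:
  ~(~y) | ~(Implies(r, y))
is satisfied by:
  {r: True, y: True}
  {r: True, y: False}
  {y: True, r: False}


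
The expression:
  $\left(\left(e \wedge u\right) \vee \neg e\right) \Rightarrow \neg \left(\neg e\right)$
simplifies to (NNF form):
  $e$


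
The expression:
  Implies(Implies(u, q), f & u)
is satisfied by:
  {f: True, u: True, q: False}
  {u: True, q: False, f: False}
  {q: True, f: True, u: True}


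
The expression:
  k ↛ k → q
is always true.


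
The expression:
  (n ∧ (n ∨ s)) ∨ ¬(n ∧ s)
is always true.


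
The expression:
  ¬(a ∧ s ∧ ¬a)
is always true.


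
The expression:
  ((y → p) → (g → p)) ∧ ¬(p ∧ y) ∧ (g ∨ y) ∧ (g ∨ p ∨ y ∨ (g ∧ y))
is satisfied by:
  {y: True, g: True, p: False}
  {y: True, g: False, p: False}
  {p: True, g: True, y: False}


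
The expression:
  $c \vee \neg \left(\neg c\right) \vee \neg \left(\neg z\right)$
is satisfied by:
  {z: True, c: True}
  {z: True, c: False}
  {c: True, z: False}


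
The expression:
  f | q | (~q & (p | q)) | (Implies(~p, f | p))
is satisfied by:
  {q: True, p: True, f: True}
  {q: True, p: True, f: False}
  {q: True, f: True, p: False}
  {q: True, f: False, p: False}
  {p: True, f: True, q: False}
  {p: True, f: False, q: False}
  {f: True, p: False, q: False}


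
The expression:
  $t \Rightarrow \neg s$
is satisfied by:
  {s: False, t: False}
  {t: True, s: False}
  {s: True, t: False}


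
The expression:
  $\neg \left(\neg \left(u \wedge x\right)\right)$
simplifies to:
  $u \wedge x$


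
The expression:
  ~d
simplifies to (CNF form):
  ~d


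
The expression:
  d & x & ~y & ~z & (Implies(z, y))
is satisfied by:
  {d: True, x: True, z: False, y: False}


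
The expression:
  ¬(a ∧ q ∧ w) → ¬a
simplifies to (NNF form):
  (q ∧ w) ∨ ¬a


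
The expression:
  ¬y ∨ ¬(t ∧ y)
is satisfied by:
  {t: False, y: False}
  {y: True, t: False}
  {t: True, y: False}


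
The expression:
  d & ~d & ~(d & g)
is never true.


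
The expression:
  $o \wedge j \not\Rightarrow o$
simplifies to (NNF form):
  $\text{False}$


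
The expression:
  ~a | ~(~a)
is always true.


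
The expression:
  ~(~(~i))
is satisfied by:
  {i: False}


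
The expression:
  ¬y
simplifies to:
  ¬y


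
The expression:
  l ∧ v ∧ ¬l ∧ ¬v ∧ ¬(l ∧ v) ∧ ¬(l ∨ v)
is never true.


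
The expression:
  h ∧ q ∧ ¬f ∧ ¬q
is never true.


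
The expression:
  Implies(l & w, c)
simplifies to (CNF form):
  c | ~l | ~w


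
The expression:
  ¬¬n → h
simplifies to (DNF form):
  h ∨ ¬n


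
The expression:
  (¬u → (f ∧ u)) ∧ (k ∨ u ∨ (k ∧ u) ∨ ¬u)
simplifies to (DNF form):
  u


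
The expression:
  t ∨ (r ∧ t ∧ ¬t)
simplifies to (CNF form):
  t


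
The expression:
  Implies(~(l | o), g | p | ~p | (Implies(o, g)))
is always true.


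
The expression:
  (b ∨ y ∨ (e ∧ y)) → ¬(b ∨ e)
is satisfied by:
  {e: False, b: False, y: False}
  {y: True, e: False, b: False}
  {e: True, y: False, b: False}


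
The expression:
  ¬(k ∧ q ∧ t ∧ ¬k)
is always true.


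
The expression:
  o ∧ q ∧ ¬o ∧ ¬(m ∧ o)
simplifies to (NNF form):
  False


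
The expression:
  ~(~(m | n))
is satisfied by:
  {n: True, m: True}
  {n: True, m: False}
  {m: True, n: False}


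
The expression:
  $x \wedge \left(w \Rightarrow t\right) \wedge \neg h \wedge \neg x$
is never true.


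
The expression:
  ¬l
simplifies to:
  ¬l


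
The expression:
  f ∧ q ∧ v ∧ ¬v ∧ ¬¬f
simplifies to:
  False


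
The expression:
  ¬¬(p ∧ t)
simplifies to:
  p ∧ t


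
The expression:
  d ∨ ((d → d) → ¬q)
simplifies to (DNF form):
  d ∨ ¬q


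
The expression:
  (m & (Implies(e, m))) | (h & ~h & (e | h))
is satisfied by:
  {m: True}


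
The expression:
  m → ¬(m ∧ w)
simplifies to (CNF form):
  ¬m ∨ ¬w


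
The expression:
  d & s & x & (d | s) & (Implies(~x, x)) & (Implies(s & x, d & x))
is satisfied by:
  {s: True, d: True, x: True}


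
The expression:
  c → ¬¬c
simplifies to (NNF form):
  True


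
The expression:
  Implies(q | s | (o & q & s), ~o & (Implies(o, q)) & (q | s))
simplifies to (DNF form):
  ~o | (~q & ~s)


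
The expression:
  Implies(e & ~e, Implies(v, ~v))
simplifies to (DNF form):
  True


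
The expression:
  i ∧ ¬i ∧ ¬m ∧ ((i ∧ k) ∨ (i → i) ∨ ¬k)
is never true.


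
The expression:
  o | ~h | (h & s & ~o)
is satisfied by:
  {o: True, s: True, h: False}
  {o: True, h: False, s: False}
  {s: True, h: False, o: False}
  {s: False, h: False, o: False}
  {o: True, s: True, h: True}
  {o: True, h: True, s: False}
  {s: True, h: True, o: False}


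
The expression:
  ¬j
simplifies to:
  ¬j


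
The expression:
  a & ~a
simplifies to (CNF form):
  False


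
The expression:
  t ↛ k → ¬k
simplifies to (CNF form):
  True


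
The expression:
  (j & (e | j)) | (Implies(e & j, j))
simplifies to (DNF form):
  True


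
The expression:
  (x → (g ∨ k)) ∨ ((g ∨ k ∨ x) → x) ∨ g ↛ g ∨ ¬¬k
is always true.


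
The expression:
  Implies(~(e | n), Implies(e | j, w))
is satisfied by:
  {n: True, e: True, w: True, j: False}
  {n: True, e: True, w: False, j: False}
  {n: True, w: True, e: False, j: False}
  {n: True, w: False, e: False, j: False}
  {e: True, w: True, n: False, j: False}
  {e: True, w: False, n: False, j: False}
  {w: True, n: False, e: False, j: False}
  {w: False, n: False, e: False, j: False}
  {j: True, n: True, e: True, w: True}
  {j: True, n: True, e: True, w: False}
  {j: True, n: True, w: True, e: False}
  {j: True, n: True, w: False, e: False}
  {j: True, e: True, w: True, n: False}
  {j: True, e: True, w: False, n: False}
  {j: True, w: True, e: False, n: False}


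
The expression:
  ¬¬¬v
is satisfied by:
  {v: False}


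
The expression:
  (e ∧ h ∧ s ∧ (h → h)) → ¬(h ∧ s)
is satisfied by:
  {s: False, e: False, h: False}
  {h: True, s: False, e: False}
  {e: True, s: False, h: False}
  {h: True, e: True, s: False}
  {s: True, h: False, e: False}
  {h: True, s: True, e: False}
  {e: True, s: True, h: False}


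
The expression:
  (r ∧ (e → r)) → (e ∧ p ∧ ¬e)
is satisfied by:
  {r: False}


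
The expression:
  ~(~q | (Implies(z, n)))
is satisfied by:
  {z: True, q: True, n: False}


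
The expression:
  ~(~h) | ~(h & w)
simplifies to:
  True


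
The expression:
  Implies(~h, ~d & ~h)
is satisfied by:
  {h: True, d: False}
  {d: False, h: False}
  {d: True, h: True}


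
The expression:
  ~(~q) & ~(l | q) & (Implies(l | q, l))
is never true.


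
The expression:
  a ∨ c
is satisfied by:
  {a: True, c: True}
  {a: True, c: False}
  {c: True, a: False}


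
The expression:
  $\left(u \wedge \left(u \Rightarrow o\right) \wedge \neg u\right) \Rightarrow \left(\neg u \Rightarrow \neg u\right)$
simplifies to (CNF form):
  $\text{True}$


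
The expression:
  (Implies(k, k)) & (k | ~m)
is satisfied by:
  {k: True, m: False}
  {m: False, k: False}
  {m: True, k: True}


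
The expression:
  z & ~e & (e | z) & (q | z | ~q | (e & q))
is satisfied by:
  {z: True, e: False}


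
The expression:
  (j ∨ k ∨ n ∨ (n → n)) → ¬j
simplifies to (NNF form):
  ¬j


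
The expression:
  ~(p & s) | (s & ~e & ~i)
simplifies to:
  ~p | ~s | (~e & ~i)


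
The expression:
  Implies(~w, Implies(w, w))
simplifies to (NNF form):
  True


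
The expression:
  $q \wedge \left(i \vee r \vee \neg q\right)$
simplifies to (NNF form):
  $q \wedge \left(i \vee r\right)$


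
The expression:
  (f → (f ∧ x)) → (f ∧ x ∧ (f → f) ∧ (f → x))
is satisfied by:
  {f: True}


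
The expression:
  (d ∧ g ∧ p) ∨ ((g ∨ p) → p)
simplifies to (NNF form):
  p ∨ ¬g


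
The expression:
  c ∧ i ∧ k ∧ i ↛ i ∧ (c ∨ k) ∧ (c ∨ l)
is never true.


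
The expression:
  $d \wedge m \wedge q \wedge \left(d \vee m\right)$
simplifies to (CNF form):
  $d \wedge m \wedge q$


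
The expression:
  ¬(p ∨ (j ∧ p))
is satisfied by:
  {p: False}


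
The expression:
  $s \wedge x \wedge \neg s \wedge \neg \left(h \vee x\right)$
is never true.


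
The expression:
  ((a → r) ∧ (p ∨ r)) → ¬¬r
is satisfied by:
  {r: True, a: True, p: False}
  {r: True, p: False, a: False}
  {a: True, p: False, r: False}
  {a: False, p: False, r: False}
  {r: True, a: True, p: True}
  {r: True, p: True, a: False}
  {a: True, p: True, r: False}


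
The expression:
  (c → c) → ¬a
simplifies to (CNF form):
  ¬a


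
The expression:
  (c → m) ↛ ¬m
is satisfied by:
  {m: True}


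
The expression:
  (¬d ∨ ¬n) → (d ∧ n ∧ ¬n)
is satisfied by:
  {d: True, n: True}


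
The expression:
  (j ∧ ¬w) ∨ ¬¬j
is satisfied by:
  {j: True}


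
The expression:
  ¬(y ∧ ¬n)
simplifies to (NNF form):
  n ∨ ¬y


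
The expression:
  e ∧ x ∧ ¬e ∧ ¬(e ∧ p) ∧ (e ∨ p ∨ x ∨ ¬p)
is never true.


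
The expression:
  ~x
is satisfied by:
  {x: False}


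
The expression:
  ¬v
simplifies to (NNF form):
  ¬v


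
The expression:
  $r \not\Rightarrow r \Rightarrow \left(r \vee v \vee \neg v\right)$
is always true.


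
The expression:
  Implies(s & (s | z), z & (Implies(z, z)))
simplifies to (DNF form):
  z | ~s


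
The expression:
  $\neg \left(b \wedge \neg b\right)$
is always true.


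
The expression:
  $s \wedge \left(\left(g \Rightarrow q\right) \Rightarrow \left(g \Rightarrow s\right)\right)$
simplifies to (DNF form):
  $s$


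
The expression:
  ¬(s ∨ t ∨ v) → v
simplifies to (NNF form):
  s ∨ t ∨ v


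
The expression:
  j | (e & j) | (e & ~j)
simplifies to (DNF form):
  e | j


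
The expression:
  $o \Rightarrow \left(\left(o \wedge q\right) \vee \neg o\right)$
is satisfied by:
  {q: True, o: False}
  {o: False, q: False}
  {o: True, q: True}


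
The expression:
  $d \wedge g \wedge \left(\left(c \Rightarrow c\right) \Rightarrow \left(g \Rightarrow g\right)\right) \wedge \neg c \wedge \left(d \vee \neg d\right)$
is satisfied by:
  {d: True, g: True, c: False}


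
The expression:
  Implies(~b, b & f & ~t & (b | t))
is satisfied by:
  {b: True}


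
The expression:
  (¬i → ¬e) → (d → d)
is always true.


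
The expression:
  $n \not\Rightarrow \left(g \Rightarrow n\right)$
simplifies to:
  $\text{False}$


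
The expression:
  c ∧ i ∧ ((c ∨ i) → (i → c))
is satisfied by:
  {c: True, i: True}


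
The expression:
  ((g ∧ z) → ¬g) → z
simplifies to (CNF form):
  z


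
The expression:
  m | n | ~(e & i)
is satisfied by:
  {n: True, m: True, e: False, i: False}
  {n: True, e: False, m: False, i: False}
  {m: True, n: False, e: False, i: False}
  {n: False, e: False, m: False, i: False}
  {i: True, n: True, m: True, e: False}
  {i: True, n: True, e: False, m: False}
  {i: True, m: True, n: False, e: False}
  {i: True, n: False, e: False, m: False}
  {n: True, e: True, m: True, i: False}
  {n: True, e: True, i: False, m: False}
  {e: True, m: True, i: False, n: False}
  {e: True, i: False, m: False, n: False}
  {n: True, e: True, i: True, m: True}
  {n: True, e: True, i: True, m: False}
  {e: True, i: True, m: True, n: False}


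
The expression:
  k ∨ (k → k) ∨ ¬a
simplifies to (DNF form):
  True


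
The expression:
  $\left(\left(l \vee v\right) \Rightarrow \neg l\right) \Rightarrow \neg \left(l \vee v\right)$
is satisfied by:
  {l: True, v: False}
  {v: False, l: False}
  {v: True, l: True}


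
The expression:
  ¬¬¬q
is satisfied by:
  {q: False}


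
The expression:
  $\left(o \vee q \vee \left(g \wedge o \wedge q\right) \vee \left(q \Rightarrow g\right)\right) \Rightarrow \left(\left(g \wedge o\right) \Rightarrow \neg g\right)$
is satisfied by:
  {g: False, o: False}
  {o: True, g: False}
  {g: True, o: False}


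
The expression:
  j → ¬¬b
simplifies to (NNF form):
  b ∨ ¬j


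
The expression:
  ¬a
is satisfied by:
  {a: False}


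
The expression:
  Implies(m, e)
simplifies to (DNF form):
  e | ~m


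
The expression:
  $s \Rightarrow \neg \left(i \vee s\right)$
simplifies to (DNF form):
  $\neg s$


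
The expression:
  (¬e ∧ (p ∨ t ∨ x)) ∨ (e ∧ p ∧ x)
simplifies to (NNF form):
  (p ∧ x) ∨ (p ∧ ¬e) ∨ (t ∧ ¬e) ∨ (x ∧ ¬e)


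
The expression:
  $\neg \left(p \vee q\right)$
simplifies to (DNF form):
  $\neg p \wedge \neg q$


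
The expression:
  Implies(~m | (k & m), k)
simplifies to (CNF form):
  k | m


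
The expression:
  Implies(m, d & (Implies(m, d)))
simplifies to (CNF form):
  d | ~m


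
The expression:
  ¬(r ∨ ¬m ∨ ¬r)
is never true.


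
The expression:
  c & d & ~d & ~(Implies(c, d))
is never true.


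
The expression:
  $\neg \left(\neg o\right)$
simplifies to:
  $o$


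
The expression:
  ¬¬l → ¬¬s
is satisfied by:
  {s: True, l: False}
  {l: False, s: False}
  {l: True, s: True}


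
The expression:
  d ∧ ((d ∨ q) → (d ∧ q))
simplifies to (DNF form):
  d ∧ q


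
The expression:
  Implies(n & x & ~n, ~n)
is always true.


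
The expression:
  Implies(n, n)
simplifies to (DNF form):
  True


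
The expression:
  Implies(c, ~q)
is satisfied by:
  {c: False, q: False}
  {q: True, c: False}
  {c: True, q: False}


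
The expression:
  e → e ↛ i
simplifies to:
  ¬e ∨ ¬i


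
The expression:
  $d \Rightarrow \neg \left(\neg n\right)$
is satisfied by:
  {n: True, d: False}
  {d: False, n: False}
  {d: True, n: True}


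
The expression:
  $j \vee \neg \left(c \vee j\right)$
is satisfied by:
  {j: True, c: False}
  {c: False, j: False}
  {c: True, j: True}


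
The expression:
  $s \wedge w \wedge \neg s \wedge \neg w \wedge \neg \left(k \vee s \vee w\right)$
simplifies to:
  $\text{False}$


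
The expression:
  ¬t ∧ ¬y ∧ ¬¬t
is never true.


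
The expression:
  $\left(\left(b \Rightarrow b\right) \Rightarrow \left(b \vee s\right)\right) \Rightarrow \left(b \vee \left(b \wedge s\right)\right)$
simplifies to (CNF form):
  $b \vee \neg s$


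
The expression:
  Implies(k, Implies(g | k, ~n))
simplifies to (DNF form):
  ~k | ~n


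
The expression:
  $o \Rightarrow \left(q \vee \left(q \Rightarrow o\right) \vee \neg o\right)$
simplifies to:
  $\text{True}$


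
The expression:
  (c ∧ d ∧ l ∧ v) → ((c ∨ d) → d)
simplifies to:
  True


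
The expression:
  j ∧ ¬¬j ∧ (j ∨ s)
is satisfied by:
  {j: True}


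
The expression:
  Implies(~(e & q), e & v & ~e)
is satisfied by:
  {e: True, q: True}


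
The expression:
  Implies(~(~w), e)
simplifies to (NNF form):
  e | ~w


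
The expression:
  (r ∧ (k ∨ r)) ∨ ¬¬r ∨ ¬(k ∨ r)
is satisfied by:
  {r: True, k: False}
  {k: False, r: False}
  {k: True, r: True}


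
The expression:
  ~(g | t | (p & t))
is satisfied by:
  {g: False, t: False}


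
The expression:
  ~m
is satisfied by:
  {m: False}


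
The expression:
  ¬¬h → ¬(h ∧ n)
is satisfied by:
  {h: False, n: False}
  {n: True, h: False}
  {h: True, n: False}


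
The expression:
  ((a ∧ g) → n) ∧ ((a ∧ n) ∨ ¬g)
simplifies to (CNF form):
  (a ∨ ¬g) ∧ (n ∨ ¬g)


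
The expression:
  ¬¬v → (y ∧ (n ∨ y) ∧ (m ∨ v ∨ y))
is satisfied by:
  {y: True, v: False}
  {v: False, y: False}
  {v: True, y: True}


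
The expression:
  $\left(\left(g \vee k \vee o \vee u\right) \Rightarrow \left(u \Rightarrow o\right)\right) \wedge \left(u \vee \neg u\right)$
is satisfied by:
  {o: True, u: False}
  {u: False, o: False}
  {u: True, o: True}


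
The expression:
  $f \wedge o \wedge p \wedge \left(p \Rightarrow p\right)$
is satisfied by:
  {f: True, p: True, o: True}


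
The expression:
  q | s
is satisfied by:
  {q: True, s: True}
  {q: True, s: False}
  {s: True, q: False}


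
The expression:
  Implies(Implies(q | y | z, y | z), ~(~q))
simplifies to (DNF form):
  q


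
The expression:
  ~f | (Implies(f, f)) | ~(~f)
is always true.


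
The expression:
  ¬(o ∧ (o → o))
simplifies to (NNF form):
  ¬o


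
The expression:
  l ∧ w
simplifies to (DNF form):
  l ∧ w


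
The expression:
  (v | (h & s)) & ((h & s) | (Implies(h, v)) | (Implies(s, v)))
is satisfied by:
  {v: True, s: True, h: True}
  {v: True, s: True, h: False}
  {v: True, h: True, s: False}
  {v: True, h: False, s: False}
  {s: True, h: True, v: False}


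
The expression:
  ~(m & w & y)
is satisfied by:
  {w: False, m: False, y: False}
  {y: True, w: False, m: False}
  {m: True, w: False, y: False}
  {y: True, m: True, w: False}
  {w: True, y: False, m: False}
  {y: True, w: True, m: False}
  {m: True, w: True, y: False}


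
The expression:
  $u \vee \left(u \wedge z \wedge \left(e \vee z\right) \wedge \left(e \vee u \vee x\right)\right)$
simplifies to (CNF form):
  $u$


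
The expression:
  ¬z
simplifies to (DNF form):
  ¬z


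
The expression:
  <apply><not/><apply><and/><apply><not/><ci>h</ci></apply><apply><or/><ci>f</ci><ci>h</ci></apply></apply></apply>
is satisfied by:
  {h: True, f: False}
  {f: False, h: False}
  {f: True, h: True}


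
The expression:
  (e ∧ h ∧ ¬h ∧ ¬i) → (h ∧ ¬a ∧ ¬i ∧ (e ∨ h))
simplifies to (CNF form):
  True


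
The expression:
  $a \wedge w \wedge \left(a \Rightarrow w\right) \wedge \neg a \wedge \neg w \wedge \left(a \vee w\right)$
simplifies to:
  $\text{False}$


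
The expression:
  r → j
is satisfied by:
  {j: True, r: False}
  {r: False, j: False}
  {r: True, j: True}


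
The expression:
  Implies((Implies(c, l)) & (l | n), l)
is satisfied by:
  {c: True, l: True, n: False}
  {c: True, l: False, n: False}
  {l: True, c: False, n: False}
  {c: False, l: False, n: False}
  {c: True, n: True, l: True}
  {c: True, n: True, l: False}
  {n: True, l: True, c: False}


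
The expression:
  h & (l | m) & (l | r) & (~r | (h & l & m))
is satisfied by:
  {m: True, h: True, l: True, r: False}
  {h: True, l: True, m: False, r: False}
  {r: True, m: True, h: True, l: True}


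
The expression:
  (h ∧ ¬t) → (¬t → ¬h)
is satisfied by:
  {t: True, h: False}
  {h: False, t: False}
  {h: True, t: True}


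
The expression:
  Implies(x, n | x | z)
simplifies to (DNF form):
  True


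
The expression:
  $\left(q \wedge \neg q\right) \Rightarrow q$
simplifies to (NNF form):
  $\text{True}$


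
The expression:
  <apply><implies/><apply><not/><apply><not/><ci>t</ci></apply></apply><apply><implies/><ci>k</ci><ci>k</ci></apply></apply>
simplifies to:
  <true/>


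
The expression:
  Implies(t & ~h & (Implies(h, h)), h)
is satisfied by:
  {h: True, t: False}
  {t: False, h: False}
  {t: True, h: True}


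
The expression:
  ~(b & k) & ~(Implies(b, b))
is never true.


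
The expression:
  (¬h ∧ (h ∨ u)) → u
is always true.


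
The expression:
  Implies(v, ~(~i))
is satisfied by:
  {i: True, v: False}
  {v: False, i: False}
  {v: True, i: True}


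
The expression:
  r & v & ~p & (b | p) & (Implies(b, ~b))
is never true.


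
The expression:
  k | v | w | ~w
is always true.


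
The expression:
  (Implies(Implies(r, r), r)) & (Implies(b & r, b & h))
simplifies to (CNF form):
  r & (h | ~b)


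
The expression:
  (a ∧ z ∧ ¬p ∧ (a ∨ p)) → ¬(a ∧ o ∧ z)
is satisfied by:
  {p: True, o: False, z: False, a: False}
  {a: False, o: False, p: False, z: False}
  {a: True, p: True, o: False, z: False}
  {a: True, o: False, p: False, z: False}
  {z: True, p: True, a: False, o: False}
  {z: True, a: False, o: False, p: False}
  {z: True, a: True, p: True, o: False}
  {z: True, a: True, o: False, p: False}
  {p: True, o: True, z: False, a: False}
  {o: True, z: False, p: False, a: False}
  {a: True, o: True, p: True, z: False}
  {a: True, o: True, z: False, p: False}
  {p: True, o: True, z: True, a: False}
  {o: True, z: True, a: False, p: False}
  {a: True, o: True, z: True, p: True}


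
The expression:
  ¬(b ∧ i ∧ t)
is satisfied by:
  {t: False, b: False, i: False}
  {i: True, t: False, b: False}
  {b: True, t: False, i: False}
  {i: True, b: True, t: False}
  {t: True, i: False, b: False}
  {i: True, t: True, b: False}
  {b: True, t: True, i: False}


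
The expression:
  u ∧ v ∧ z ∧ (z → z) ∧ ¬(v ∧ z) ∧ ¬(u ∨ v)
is never true.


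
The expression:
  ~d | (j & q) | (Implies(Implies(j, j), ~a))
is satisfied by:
  {q: True, j: True, a: False, d: False}
  {q: True, j: False, a: False, d: False}
  {j: True, d: False, q: False, a: False}
  {d: False, j: False, q: False, a: False}
  {d: True, q: True, j: True, a: False}
  {d: True, q: True, j: False, a: False}
  {d: True, j: True, q: False, a: False}
  {d: True, j: False, q: False, a: False}
  {a: True, q: True, j: True, d: False}
  {a: True, q: True, j: False, d: False}
  {a: True, j: True, q: False, d: False}
  {a: True, j: False, q: False, d: False}
  {d: True, a: True, q: True, j: True}


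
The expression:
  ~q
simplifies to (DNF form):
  ~q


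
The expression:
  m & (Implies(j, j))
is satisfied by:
  {m: True}


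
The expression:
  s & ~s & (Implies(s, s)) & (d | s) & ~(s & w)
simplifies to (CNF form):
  False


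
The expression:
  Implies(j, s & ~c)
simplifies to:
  ~j | (s & ~c)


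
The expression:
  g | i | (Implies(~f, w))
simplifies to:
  f | g | i | w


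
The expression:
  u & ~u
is never true.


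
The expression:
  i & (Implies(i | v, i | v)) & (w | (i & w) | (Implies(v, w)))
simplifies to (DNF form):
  (i & w) | (i & ~v)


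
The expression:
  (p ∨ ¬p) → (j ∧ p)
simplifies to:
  j ∧ p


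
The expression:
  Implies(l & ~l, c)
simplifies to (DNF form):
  True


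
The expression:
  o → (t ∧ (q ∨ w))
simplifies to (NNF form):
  (q ∧ t) ∨ (t ∧ w) ∨ ¬o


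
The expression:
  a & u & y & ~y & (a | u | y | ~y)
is never true.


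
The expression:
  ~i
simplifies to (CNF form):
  ~i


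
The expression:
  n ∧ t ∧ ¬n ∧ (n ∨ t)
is never true.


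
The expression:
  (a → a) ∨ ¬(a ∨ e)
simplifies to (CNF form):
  True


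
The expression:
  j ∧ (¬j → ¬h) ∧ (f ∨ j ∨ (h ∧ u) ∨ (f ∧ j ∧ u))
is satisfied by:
  {j: True}


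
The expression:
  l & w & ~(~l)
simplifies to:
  l & w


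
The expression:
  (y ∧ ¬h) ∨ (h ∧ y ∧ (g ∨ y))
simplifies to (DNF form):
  y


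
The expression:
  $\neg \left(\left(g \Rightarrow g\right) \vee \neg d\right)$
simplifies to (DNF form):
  $\text{False}$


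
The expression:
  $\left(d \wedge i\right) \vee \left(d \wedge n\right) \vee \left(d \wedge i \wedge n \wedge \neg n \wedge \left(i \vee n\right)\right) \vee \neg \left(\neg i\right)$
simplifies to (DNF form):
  $i \vee \left(d \wedge n\right)$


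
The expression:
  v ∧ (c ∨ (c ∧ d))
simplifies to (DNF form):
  c ∧ v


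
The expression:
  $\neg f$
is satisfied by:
  {f: False}


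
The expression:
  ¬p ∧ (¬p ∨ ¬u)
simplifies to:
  ¬p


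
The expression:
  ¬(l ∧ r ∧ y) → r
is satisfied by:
  {r: True}


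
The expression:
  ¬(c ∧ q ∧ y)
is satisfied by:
  {c: False, q: False, y: False}
  {y: True, c: False, q: False}
  {q: True, c: False, y: False}
  {y: True, q: True, c: False}
  {c: True, y: False, q: False}
  {y: True, c: True, q: False}
  {q: True, c: True, y: False}


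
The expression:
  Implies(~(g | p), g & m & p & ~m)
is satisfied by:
  {g: True, p: True}
  {g: True, p: False}
  {p: True, g: False}


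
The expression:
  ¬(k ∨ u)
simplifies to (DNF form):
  ¬k ∧ ¬u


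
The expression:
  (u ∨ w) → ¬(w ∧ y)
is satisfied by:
  {w: False, y: False}
  {y: True, w: False}
  {w: True, y: False}


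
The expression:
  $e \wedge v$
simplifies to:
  $e \wedge v$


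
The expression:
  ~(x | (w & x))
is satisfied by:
  {x: False}
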